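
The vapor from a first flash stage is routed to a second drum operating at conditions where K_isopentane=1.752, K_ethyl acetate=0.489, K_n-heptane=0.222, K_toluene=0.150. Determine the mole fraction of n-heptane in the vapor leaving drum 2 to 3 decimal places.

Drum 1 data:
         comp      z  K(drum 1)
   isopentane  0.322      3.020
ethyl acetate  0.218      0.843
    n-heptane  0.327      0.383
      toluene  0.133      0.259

Drum 1:
Material balance + equilibrium reduce to Σ zᵢ(Kᵢ−1)/(1+ψ₁(Kᵢ−1)) = 0.
g(0) = ΣzᵢKᵢ − 1 = 0.316 and g(1) = 1 − Σzᵢ/Kᵢ = -0.733, so a root lies in (0, 1).
Newton–Raphson from ψ₁ = 0.58:
  ψ₁ = 0.580: g = -0.2252, g' = -0.812 → ψ₁ = 0.303
  ψ₁ = 0.303: g = -0.0073, g' = -0.822 → ψ₁ = 0.294
Converged at ψ₁ = 0.294.
Drum-1 compositions:
  isopentane: x = 0.202, y = 0.610
  ethyl acetate: x = 0.229, y = 0.193
  n-heptane: x = 0.399, y = 0.153
  toluene: x = 0.170, y = 0.044
Drum-2 feed = drum-1 vapor: z₂ = (0.6104, 0.1927, 0.1530, 0.0440).
Drum 2:
Rachford–Rice: g(ψ₂) = Σ zᵢ(Kᵢ−1)/(1+ψ₂(Kᵢ−1)) = 0.
Check two-phase: ΣzᵢKᵢ = 1.204 > 1 and Σzᵢ/Kᵢ = 1.725 > 1, so g(0) = 0.204 > 0 and g(1) = -0.725 < 0.
Iterate (Newton) starting at ψ₂ = 0.5:
  ψ₂ = 0.500: g = -0.0585, g' = -0.617 → ψ₂ = 0.405
  ψ₂ = 0.405: g = -0.0032, g' = -0.554 → ψ₂ = 0.399
Converged at ψ₂ = 0.399.
  isopentane: x = 0.469, y = 0.822
  ethyl acetate: x = 0.242, y = 0.118
  n-heptane: x = 0.222, y = 0.049
  toluene: x = 0.067, y = 0.010

y_n-heptane (drum 2) = 0.049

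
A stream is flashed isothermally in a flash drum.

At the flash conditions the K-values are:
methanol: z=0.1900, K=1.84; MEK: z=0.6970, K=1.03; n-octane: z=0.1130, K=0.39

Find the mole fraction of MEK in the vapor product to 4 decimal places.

Material balance + equilibrium reduce to Σ zᵢ(Kᵢ−1)/(1+β(Kᵢ−1)) = 0.
Check two-phase: ΣzᵢKᵢ = 1.1116 > 1 and Σzᵢ/Kᵢ = 1.0697 > 1, so g(0) = 0.1116 > 0 and g(1) = -0.0697 < 0.
Iterate (Newton) starting at β = 0.42:
  β = 0.4200: g = 0.04595, g' = -0.1499 → β = 0.7266
  β = 0.7266: g = -0.00423, g' = -0.1879 → β = 0.7041
  β = 0.7041: g = -0.00006, g' = -0.1827 → β = 0.7038
Converged at β = 0.7038.
Compositions from xᵢ = zᵢ/(1+β(Kᵢ−1)), yᵢ = Kᵢxᵢ:
  methanol: x = 0.1194, y = 0.2197
  MEK: x = 0.6826, y = 0.7031
  n-octane: x = 0.1980, y = 0.0772

y_MEK = 0.7031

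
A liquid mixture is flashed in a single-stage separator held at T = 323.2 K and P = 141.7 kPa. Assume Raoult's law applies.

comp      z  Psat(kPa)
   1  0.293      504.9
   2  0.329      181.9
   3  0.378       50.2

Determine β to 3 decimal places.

Raoult's law: Kᵢ = Pᵢˢᵃᵗ/P = Pᵢˢᵃᵗ/141.7.
  K_1 = 504.9/141.7 = 3.56316, K_2 = 181.9/141.7 = 1.28370, K_3 = 50.2/141.7 = 0.35427
Newton iteration, β⁰ = 0.5:
  β = 0.500: g = 0.0504, g' = -0.734 → β = 0.569
Converged at β = 0.569.

β = 0.569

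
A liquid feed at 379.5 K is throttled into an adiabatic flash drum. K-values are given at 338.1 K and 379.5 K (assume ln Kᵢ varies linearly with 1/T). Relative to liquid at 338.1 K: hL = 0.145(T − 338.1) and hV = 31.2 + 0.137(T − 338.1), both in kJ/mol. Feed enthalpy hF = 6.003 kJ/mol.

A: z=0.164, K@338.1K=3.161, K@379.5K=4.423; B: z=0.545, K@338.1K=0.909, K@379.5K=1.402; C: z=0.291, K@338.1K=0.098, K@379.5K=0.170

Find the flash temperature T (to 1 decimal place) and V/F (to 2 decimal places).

Adiabatic flash: solve Rachford–Rice at each trial T, then check hF = ψ·hV(T) + (1−ψ)·hL(T).
  T = 338.1 K: K = (3.161, 0.909, 0.098), RR gives ψ = 0.045, H_out = 1.390 kJ/mol
  T = 379.5 K: K = (4.423, 1.402, 0.170), RR gives ψ = 0.474, H_out = 20.631 kJ/mol
  T = 358.8 K: K = (3.776, 1.143, 0.131), RR gives ψ = 0.276, H_out = 11.574 kJ/mol
  T = 348.5 K: K = (3.465, 1.023, 0.114), RR gives ψ = 0.163, H_out = 6.570 kJ/mol
  T = 343.3 K: K = (3.312, 0.965, 0.106), RR gives ψ = 0.104, H_out = 3.988 kJ/mol
  T = 345.9 K: K = (3.388, 0.994, 0.110), RR gives ψ = 0.133, H_out = 5.282 kJ/mol
  T = 347.2 K: K = (3.427, 1.009, 0.112), RR gives ψ = 0.148, H_out = 5.927 kJ/mol
Linear interpolation between T = 347.2 (H_out = 5.927) and T = 348.5 (H_out = 6.570) on hF = 6.003 gives T ≈ 347.4 K, at which ψ = 0.15.

T = 347.4 K, V/F = 0.15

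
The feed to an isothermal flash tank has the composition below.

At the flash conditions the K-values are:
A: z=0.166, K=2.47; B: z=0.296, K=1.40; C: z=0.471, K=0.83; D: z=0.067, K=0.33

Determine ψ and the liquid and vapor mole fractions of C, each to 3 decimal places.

Rachford–Rice: g(ψ) = Σ zᵢ(Kᵢ−1)/(1+ψ(Kᵢ−1)) = 0.
Feasibility: ΣzᵢKᵢ = 1.237, Σzᵢ/Kᵢ = 1.049 — both > 1, two phases present.
Iterate (Newton) starting at ψ = 0.33:
  ψ = 0.330: g = 0.1264, g' = -0.264 → ψ = 0.808
  ψ = 0.808: g = 0.0103, g' = -0.263 → ψ = 0.847
  ψ = 0.847: g = -0.0003, g' = -0.277 → ψ = 0.846
Converged at ψ = 0.846.
Compositions from xᵢ = zᵢ/(1+ψ(Kᵢ−1)), yᵢ = Kᵢxᵢ:
  A: x = 0.074, y = 0.183
  B: x = 0.221, y = 0.310
  C: x = 0.550, y = 0.457
  D: x = 0.155, y = 0.051

ψ = 0.846, x_C = 0.550, y_C = 0.457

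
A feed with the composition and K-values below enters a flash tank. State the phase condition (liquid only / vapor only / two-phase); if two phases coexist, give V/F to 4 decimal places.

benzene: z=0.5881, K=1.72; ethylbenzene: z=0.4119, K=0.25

ΣzᵢKᵢ = 1.1145; Σzᵢ/Kᵢ = 1.9895.
Both exceed 1, so a two-phase solution exists.
Material balance + equilibrium reduce to Σ zᵢ(Kᵢ−1)/(1+ψ(Kᵢ−1)) = 0.
Newton iteration, ψ⁰ = 0.5:
  ψ = 0.5000: g = -0.18293, g' = -0.7580 → ψ = 0.2587
  ψ = 0.2587: g = -0.02632, g' = -0.5733 → ψ = 0.2127
  ψ = 0.2127: g = -0.00039, g' = -0.5573 → ψ = 0.2121
Converged at ψ = 0.2120.

two-phase, V/F = 0.2120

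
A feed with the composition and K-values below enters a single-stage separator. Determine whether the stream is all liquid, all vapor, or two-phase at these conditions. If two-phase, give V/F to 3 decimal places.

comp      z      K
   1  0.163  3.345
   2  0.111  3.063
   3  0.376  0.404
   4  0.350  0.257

ΣzᵢKᵢ = 1.127; Σzᵢ/Kᵢ = 2.378.
Both exceed 1, so a two-phase solution exists.
Rachford–Rice: g(ψ) = Σ zᵢ(Kᵢ−1)/(1+ψ(Kᵢ−1)) = 0.
Newton iteration, ψ⁰ = 0.49:
  ψ = 0.490: g = -0.4337, g' = -1.055 → ψ = 0.079
  ψ = 0.079: g = 0.0080, g' = -1.353 → ψ = 0.085
Converged at ψ = 0.085.

two-phase, V/F = 0.085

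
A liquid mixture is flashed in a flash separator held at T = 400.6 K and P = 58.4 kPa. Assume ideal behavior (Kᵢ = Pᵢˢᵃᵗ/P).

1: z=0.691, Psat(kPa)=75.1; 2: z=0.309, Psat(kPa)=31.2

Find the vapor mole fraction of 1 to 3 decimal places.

Raoult's law: Kᵢ = Pᵢˢᵃᵗ/P = Pᵢˢᵃᵗ/58.4.
  K_1 = 75.1/58.4 = 1.28596, K_2 = 31.2/58.4 = 0.53425
Material balance + equilibrium reduce to Σ zᵢ(Kᵢ−1)/(1+V/F(Kᵢ−1)) = 0.
Feasibility: ΣzᵢKᵢ = 1.054, Σzᵢ/Kᵢ = 1.116 — both > 1, two phases present.
Newton iteration, V/F⁰ = 0.5:
  V/F = 0.500: g = -0.0147, g' = -0.157 → V/F = 0.406
  V/F = 0.406: g = -0.0005, g' = -0.147 → V/F = 0.403
Converged at V/F = 0.403.
Compositions from xᵢ = zᵢ/(1+V/F(Kᵢ−1)), yᵢ = Kᵢxᵢ:
  1: x = 0.620, y = 0.797
  2: x = 0.380, y = 0.203

y_1 = 0.797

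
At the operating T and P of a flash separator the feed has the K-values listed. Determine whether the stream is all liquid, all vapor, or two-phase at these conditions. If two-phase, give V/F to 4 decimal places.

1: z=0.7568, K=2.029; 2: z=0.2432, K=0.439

all vapor

ΣzᵢKᵢ = 1.6423; Σzᵢ/Kᵢ = 0.9270.
Since Σzᵢ/Kᵢ < 1 the mixture is above its dew point — single vapor phase.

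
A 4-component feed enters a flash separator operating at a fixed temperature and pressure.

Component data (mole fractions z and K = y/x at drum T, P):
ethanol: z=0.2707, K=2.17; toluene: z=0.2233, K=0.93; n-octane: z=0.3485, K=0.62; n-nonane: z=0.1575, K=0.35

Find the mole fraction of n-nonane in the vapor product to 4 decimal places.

Newton iteration, ψ⁰ = 0.5:
  ψ = 0.5000: g = -0.13154, g' = -0.3714 → ψ = 0.1459
  ψ = 0.1459: g = 0.00146, g' = -0.4091 → ψ = 0.1494
Converged at ψ = 0.1494.
Compositions from xᵢ = zᵢ/(1+ψ(Kᵢ−1)), yᵢ = Kᵢxᵢ:
  ethanol: x = 0.2304, y = 0.5000
  toluene: x = 0.2257, y = 0.2099
  n-octane: x = 0.3695, y = 0.2291
  n-nonane: x = 0.1744, y = 0.0611

y_n-nonane = 0.0611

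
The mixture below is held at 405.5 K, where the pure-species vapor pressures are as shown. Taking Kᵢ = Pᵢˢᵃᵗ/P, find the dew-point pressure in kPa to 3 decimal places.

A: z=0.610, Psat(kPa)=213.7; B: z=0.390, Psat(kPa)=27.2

At the dew point ψ → 1, so Σzᵢ/Kᵢ = 1 with Kᵢ = Pᵢˢᵃᵗ/P ⇒ 1/P = Σzᵢ/Pᵢˢᵃᵗ.
1/P = 0.610/213.7 + 0.390/27.2 = 0.017193 ⇒ P = 58.164 kPa

Pdew = 58.164 kPa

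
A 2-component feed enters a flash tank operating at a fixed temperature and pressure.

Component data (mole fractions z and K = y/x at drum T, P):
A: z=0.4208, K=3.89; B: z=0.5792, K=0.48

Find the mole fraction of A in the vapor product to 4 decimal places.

Rachford–Rice: g(ψ) = Σ zᵢ(Kᵢ−1)/(1+ψ(Kᵢ−1)) = 0.
Check two-phase: ΣzᵢKᵢ = 1.9149 > 1 and Σzᵢ/Kᵢ = 1.3148 > 1, so g(0) = 0.9149 > 0 and g(1) = -0.3148 < 0.
Binary case is linear: z₁(K₁−1)(1+ψ(K₂−1)) + z₂(K₂−1)(1+ψ(K₁−1)) = 0
⇒ ψ = [z₁(K₁−1)+z₂(K₂−1)] / [−(K₁−1)(K₂−1)] = 0.91493/1.50280 = 0.6088
Compositions from xᵢ = zᵢ/(1+ψ(Kᵢ−1)), yᵢ = Kᵢxᵢ:
  A: x = 0.1525, y = 0.5932
  B: x = 0.8475, y = 0.4068

y_A = 0.5932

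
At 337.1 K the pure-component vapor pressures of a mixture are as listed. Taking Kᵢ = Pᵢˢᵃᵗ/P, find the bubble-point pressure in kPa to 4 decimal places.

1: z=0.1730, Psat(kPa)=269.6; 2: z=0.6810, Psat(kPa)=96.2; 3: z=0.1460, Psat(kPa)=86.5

At the bubble point ψ → 0, so ΣzᵢKᵢ = 1 with Kᵢ = Pᵢˢᵃᵗ/P ⇒ P = ΣzᵢPᵢˢᵃᵗ.
P = 0.1730·269.6 + 0.6810·96.2 + 0.1460·86.5 = 124.7820 kPa

Pbub = 124.7820 kPa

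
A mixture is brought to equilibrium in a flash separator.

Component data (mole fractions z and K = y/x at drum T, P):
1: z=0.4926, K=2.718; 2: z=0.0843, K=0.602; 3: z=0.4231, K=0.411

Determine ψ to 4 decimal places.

ψ = 0.5824

Material balance + equilibrium reduce to Σ zᵢ(Kᵢ−1)/(1+ψ(Kᵢ−1)) = 0.
Feasibility: ΣzᵢKᵢ = 1.5635, Σzᵢ/Kᵢ = 1.3507 — both > 1, two phases present.
Iterate (Newton) starting at ψ = 0.5:
  ψ = 0.5000: g = 0.06012, g' = -0.7364 → ψ = 0.5816
  ψ = 0.5816: g = 0.00058, g' = -0.7260 → ψ = 0.5824
Converged at ψ = 0.5824.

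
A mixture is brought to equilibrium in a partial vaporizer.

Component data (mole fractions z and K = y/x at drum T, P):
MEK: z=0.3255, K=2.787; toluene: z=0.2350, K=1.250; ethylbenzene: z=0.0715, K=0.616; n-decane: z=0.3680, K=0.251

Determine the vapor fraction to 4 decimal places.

ψ = 0.3583

Newton–Raphson from ψ = 0.45:
  ψ = 0.4500: g = -0.07374, g' = -0.8163 → ψ = 0.3597
  ψ = 0.3597: g = -0.00113, g' = -0.7985 → ψ = 0.3583
Converged at ψ = 0.3583.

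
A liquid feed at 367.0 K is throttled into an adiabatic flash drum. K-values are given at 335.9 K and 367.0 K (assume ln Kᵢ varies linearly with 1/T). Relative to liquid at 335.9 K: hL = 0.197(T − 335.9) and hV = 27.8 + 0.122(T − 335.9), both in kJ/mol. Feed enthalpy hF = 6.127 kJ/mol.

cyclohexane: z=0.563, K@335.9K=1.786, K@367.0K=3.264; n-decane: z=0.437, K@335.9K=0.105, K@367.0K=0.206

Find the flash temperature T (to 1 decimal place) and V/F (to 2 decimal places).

Adiabatic flash: solve Rachford–Rice at each trial T, then check hF = ψ·hV(T) + (1−ψ)·hL(T).
  T = 335.9 K: K = (1.786, 0.105), RR gives ψ = 0.073, H_out = 2.031 kJ/mol
  T = 367.0 K: K = (3.264, 0.206), RR gives ψ = 0.516, H_out = 19.269 kJ/mol
  T = 351.4 K: K = (2.444, 0.149), RR gives ψ = 0.359, H_out = 12.620 kJ/mol
  T = 343.6 K: K = (2.095, 0.125), RR gives ψ = 0.245, H_out = 8.176 kJ/mol
  T = 339.8 K: K = (1.938, 0.115), RR gives ψ = 0.170, H_out = 5.452 kJ/mol
  T = 341.7 K: K = (2.015, 0.120), RR gives ψ = 0.209, H_out = 6.875 kJ/mol
Linear interpolation between T = 339.8 (H_out = 5.452) and T = 341.7 (H_out = 6.875) on hF = 6.127 gives T ≈ 340.7 K, at which ψ = 0.19.

T = 340.7 K, V/F = 0.19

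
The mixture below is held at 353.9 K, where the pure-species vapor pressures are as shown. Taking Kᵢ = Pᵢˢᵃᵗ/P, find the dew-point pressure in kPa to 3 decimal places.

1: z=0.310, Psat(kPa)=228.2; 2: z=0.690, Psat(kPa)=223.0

At the dew point ψ → 1, so Σzᵢ/Kᵢ = 1 with Kᵢ = Pᵢˢᵃᵗ/P ⇒ 1/P = Σzᵢ/Pᵢˢᵃᵗ.
1/P = 0.310/228.2 + 0.690/223.0 = 0.004453 ⇒ P = 224.586 kPa

Pdew = 224.586 kPa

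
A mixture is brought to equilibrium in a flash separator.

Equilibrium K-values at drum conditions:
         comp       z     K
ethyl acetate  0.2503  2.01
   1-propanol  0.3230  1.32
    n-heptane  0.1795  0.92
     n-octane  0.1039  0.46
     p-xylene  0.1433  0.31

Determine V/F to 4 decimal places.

Material balance + equilibrium reduce to Σ zᵢ(Kᵢ−1)/(1+V/F(Kᵢ−1)) = 0.
Check two-phase: ΣzᵢKᵢ = 1.1868 > 1 and Σzᵢ/Kᵢ = 1.2525 > 1, so g(0) = 0.1868 > 0 and g(1) = -0.2525 < 0.
Newton iteration, V/F⁰ = 0.5:
  V/F = 0.5000: g = 0.01431, g' = -0.3544 → V/F = 0.5404
  V/F = 0.5404: g = -0.00022, g' = -0.3660 → V/F = 0.5397
Converged at V/F = 0.5397.

V/F = 0.5397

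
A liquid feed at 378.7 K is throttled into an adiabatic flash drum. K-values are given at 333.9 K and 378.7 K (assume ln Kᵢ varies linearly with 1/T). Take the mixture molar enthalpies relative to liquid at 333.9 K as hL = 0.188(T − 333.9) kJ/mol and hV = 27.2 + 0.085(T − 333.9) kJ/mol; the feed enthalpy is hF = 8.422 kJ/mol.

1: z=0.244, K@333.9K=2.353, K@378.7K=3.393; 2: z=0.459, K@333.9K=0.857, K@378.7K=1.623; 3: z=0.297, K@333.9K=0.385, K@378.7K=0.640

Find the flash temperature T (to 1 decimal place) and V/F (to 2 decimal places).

T = 338.2 K, V/F = 0.28

Adiabatic flash: solve Rachford–Rice at each trial T, then check hF = ψ·hV(T) + (1−ψ)·hL(T).
  T = 333.9 K: K = (2.353, 0.857, 0.385), RR gives ψ = 0.164, H_out = 4.450 kJ/mol
  T = 378.7 K: K = (3.393, 1.623, 0.640), RR gives ψ = 1.000, H_out = 31.008 kJ/mol
  T = 356.3 K: K = (2.858, 1.203, 0.504), RR gives ψ = 0.853, H_out = 25.438 kJ/mol
  T = 345.1 K: K = (2.602, 1.021, 0.443), RR gives ψ = 0.492, H_out = 14.923 kJ/mol
  T = 339.5 K: K = (2.476, 0.937, 0.413), RR gives ψ = 0.321, H_out = 9.605 kJ/mol
  T = 336.7 K: K = (2.414, 0.896, 0.399), RR gives ψ = 0.241, H_out = 7.002 kJ/mol
  T = 338.1 K: K = (2.445, 0.916, 0.406), RR gives ψ = 0.280, H_out = 8.297 kJ/mol
Linear interpolation between T = 338.1 (H_out = 8.297) and T = 339.5 (H_out = 9.605) on hF = 8.422 gives T ≈ 338.2 K, at which ψ = 0.28.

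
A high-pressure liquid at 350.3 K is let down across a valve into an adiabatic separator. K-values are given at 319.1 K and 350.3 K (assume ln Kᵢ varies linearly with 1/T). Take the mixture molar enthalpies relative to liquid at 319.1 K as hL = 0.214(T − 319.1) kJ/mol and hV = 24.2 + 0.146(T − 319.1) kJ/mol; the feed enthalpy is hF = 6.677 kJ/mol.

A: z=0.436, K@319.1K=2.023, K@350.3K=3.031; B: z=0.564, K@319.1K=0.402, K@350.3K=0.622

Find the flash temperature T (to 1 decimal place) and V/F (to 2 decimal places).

T = 322.3 K, V/F = 0.25

Adiabatic flash: solve Rachford–Rice at each trial T, then check hF = ψ·hV(T) + (1−ψ)·hL(T).
  T = 319.1 K: K = (2.023, 0.402), RR gives ψ = 0.178, H_out = 4.302 kJ/mol
  T = 350.3 K: K = (3.031, 0.622), RR gives ψ = 0.876, H_out = 26.012 kJ/mol
  T = 334.7 K: K = (2.500, 0.505), RR gives ψ = 0.505, H_out = 15.024 kJ/mol
  T = 326.9 K: K = (2.254, 0.452), RR gives ψ = 0.346, H_out = 9.855 kJ/mol
  T = 323.0 K: K = (2.137, 0.427), RR gives ψ = 0.264, H_out = 7.158 kJ/mol
  T = 321.1 K: K = (2.081, 0.414), RR gives ψ = 0.223, H_out = 5.791 kJ/mol
Linear interpolation between T = 321.1 (H_out = 5.791) and T = 323.0 (H_out = 7.158) on hF = 6.677 gives T ≈ 322.3 K, at which ψ = 0.25.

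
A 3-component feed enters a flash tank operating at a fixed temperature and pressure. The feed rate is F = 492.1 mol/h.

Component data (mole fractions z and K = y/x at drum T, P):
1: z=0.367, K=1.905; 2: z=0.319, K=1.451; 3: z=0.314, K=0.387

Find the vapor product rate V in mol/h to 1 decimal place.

Rachford–Rice: g(β) = Σ zᵢ(Kᵢ−1)/(1+β(Kᵢ−1)) = 0.
g(0) = ΣzᵢKᵢ − 1 = 0.284 and g(1) = 1 − Σzᵢ/Kᵢ = -0.224, so a root lies in (0, 1).
Newton–Raphson from β = 0.63:
  β = 0.630: g = 0.0100, g' = -0.474 → β = 0.651
Converged at β = 0.651.
Then V = β·F = 0.6508·492.1 = 320.3 mol/h and L = F − V = 171.8 mol/h.

V = 320.3 mol/h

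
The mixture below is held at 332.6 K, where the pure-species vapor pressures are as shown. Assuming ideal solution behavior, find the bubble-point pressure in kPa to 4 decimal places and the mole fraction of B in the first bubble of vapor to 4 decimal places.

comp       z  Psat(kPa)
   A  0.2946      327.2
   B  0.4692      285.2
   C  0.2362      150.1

Pbub = 265.6626 kPa, y_B = 0.5037

At the bubble point ψ → 0, so ΣzᵢKᵢ = 1 with Kᵢ = Pᵢˢᵃᵗ/P ⇒ P = ΣzᵢPᵢˢᵃᵗ.
P = 0.2946·327.2 + 0.4692·285.2 + 0.2362·150.1 = 265.6626 kPa
yᵢ = zᵢPᵢˢᵃᵗ/P ⇒ y_B = 0.4692·285.2/265.6626 = 0.5037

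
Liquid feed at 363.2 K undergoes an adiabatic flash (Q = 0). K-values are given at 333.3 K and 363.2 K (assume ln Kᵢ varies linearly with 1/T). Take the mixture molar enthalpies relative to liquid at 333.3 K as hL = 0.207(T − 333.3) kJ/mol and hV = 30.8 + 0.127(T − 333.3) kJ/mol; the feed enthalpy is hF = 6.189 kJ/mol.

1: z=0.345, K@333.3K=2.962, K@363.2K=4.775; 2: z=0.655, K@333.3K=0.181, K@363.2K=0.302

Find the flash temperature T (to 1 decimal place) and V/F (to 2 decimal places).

Adiabatic flash: solve Rachford–Rice at each trial T, then check hF = ψ·hV(T) + (1−ψ)·hL(T).
  T = 333.3 K: K = (2.962, 0.181), RR gives ψ = 0.087, H_out = 2.692 kJ/mol
  T = 363.2 K: K = (4.775, 0.302), RR gives ψ = 0.321, H_out = 15.301 kJ/mol
  T = 348.2 K: K = (3.797, 0.236), RR gives ψ = 0.217, H_out = 9.523 kJ/mol
  T = 340.8 K: K = (3.365, 0.208), RR gives ψ = 0.158, H_out = 6.337 kJ/mol
  T = 337.1 K: K = (3.162, 0.194), RR gives ψ = 0.125, H_out = 4.604 kJ/mol
  T = 339.0 K: K = (3.265, 0.201), RR gives ψ = 0.143, H_out = 5.508 kJ/mol
Linear interpolation between T = 339.0 (H_out = 5.508) and T = 340.8 (H_out = 6.337) on hF = 6.189 gives T ≈ 340.5 K, at which ψ = 0.16.

T = 340.5 K, V/F = 0.16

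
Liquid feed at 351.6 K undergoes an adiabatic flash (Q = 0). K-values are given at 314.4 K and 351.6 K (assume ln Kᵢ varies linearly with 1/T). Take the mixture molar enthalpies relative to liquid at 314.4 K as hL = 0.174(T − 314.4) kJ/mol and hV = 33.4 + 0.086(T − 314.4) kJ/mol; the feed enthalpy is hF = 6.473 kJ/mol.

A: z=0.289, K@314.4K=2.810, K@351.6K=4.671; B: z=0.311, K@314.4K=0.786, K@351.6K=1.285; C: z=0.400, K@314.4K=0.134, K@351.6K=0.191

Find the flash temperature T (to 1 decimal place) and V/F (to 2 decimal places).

T = 320.3 K, V/F = 0.17

Adiabatic flash: solve Rachford–Rice at each trial T, then check hF = ψ·hV(T) + (1−ψ)·hL(T).
  T = 314.4 K: K = (2.810, 0.786, 0.134), RR gives ψ = 0.096, H_out = 3.203 kJ/mol
  T = 351.6 K: K = (4.671, 1.285, 0.191), RR gives ψ = 0.425, H_out = 19.284 kJ/mol
  T = 333.0 K: K = (3.675, 1.019, 0.162), RR gives ψ = 0.288, H_out = 12.394 kJ/mol
  T = 323.7 K: K = (3.226, 0.898, 0.148), RR gives ψ = 0.202, H_out = 8.186 kJ/mol
  T = 319.0 K: K = (3.012, 0.840, 0.141), RR gives ψ = 0.151, H_out = 5.784 kJ/mol
  T = 321.4 K: K = (3.120, 0.870, 0.144), RR gives ψ = 0.177, H_out = 7.037 kJ/mol
Linear interpolation between T = 319.0 (H_out = 5.784) and T = 321.4 (H_out = 7.037) on hF = 6.473 gives T ≈ 320.3 K, at which ψ = 0.17.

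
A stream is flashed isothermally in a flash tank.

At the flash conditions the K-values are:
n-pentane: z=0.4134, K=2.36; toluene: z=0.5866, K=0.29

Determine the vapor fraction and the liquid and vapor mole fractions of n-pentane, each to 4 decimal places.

ψ = 0.1509, x_n-pentane = 0.3430, y_n-pentane = 0.8095

Rachford–Rice: g(ψ) = Σ zᵢ(Kᵢ−1)/(1+ψ(Kᵢ−1)) = 0.
g(0) = ΣzᵢKᵢ − 1 = 0.1457 and g(1) = 1 − Σzᵢ/Kᵢ = -1.1979, so a root lies in (0, 1).
Binary case is linear: z₁(K₁−1)(1+ψ(K₂−1)) + z₂(K₂−1)(1+ψ(K₁−1)) = 0
⇒ ψ = [z₁(K₁−1)+z₂(K₂−1)] / [−(K₁−1)(K₂−1)] = 0.14574/0.96560 = 0.1509
Compositions from xᵢ = zᵢ/(1+ψ(Kᵢ−1)), yᵢ = Kᵢxᵢ:
  n-pentane: x = 0.3430, y = 0.8095
  toluene: x = 0.6570, y = 0.1905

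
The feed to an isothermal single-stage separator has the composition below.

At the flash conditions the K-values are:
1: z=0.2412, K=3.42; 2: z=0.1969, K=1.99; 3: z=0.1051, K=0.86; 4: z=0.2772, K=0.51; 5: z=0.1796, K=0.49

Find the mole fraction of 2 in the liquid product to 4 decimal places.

Rachford–Rice: g(β) = Σ zᵢ(Kᵢ−1)/(1+β(Kᵢ−1)) = 0.
Check two-phase: ΣzᵢKᵢ = 1.5365 > 1 and Σzᵢ/Kᵢ = 1.2017 > 1, so g(0) = 0.5365 > 0 and g(1) = -0.2017 < 0.
Iterate (Newton) starting at β = 0.5:
  β = 0.5000: g = 0.07583, g' = -0.5789 → β = 0.6310
  β = 0.6310: g = 0.00314, g' = -0.5378 → β = 0.6368
Converged at β = 0.6369.
Compositions from xᵢ = zᵢ/(1+β(Kᵢ−1)), yᵢ = Kᵢxᵢ:
  1: x = 0.0949, y = 0.3246
  2: x = 0.1208, y = 0.2403
  3: x = 0.1154, y = 0.0992
  4: x = 0.4029, y = 0.2055
  5: x = 0.2660, y = 0.1303

x_2 = 0.1208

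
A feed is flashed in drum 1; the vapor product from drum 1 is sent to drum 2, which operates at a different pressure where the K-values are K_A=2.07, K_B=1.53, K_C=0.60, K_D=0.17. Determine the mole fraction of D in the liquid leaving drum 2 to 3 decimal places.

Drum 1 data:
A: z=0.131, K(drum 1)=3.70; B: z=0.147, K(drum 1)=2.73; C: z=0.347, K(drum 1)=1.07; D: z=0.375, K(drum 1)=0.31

x_D (drum 2) = 0.194

Drum 1:
Iterate (Newton) starting at ψ₁ = 0.5:
  ψ₁ = 0.500: g = -0.0847, g' = -0.717 → ψ₁ = 0.382
  ψ₁ = 0.382: g = -0.0004, g' = -0.722 → ψ₁ = 0.381
Converged at ψ₁ = 0.381.
Drum-1 compositions:
  A: x = 0.065, y = 0.239
  B: x = 0.089, y = 0.242
  C: x = 0.338, y = 0.362
  D: x = 0.509, y = 0.158
Drum-2 feed = drum-1 vapor: z₂ = (0.2388, 0.2418, 0.3616, 0.1578).
Drum 2:
Rachford–Rice: g(ψ₂) = Σ zᵢ(Kᵢ−1)/(1+ψ₂(Kᵢ−1)) = 0.
Check two-phase: ΣzᵢKᵢ = 1.108 > 1 and Σzᵢ/Kᵢ = 1.804 > 1, so g(0) = 0.108 > 0 and g(1) = -0.804 < 0.
Newton iteration, ψ₂⁰ = 0.44:
  ψ₂ = 0.440: g = -0.1042, g' = -0.526 → ψ₂ = 0.242
  ψ₂ = 0.242: g = -0.0074, g' = -0.467 → ψ₂ = 0.226
Converged at ψ₂ = 0.226.
  A: x = 0.192, y = 0.398
  B: x = 0.216, y = 0.330
  C: x = 0.398, y = 0.239
  D: x = 0.194, y = 0.033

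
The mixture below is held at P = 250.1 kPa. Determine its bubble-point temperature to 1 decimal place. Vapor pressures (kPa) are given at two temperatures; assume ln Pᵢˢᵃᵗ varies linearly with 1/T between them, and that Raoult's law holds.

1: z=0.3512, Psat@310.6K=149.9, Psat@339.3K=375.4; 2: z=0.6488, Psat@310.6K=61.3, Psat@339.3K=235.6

T = 335.8 K

Bubble-point temperature: ΣzᵢPᵢˢᵃᵗ(T) = P. Interpolate ln Pᵢˢᵃᵗ = aᵢ + bᵢ/T.
  T = 310.6 K: ΣzᵢPᵢˢᵃᵗ = 92.42 kPa
  T = 339.3 K: ΣzᵢPᵢˢᵃᵗ = 284.70 kPa
  T = 325.0 K: ΣzᵢPᵢˢᵃᵗ = 165.66 kPa
  T = 332.1 K: ΣzᵢPᵢˢᵃᵗ = 217.75 kPa
  T = 335.7 K: ΣzᵢPᵢˢᵃᵗ = 249.26 kPa
  T = 337.5 K: ΣzᵢPᵢˢᵃᵗ = 266.46 kPa
Interpolating between 335.7 K and 337.5 K gives T ≈ 335.8 K.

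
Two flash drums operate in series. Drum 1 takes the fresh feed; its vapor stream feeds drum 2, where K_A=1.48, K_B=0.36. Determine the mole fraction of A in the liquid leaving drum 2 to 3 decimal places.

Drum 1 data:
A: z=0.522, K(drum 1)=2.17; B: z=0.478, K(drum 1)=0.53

x_A (drum 2) = 0.571

Drum 1:
Material balance + equilibrium reduce to Σ zᵢ(Kᵢ−1)/(1+ψ₁(Kᵢ−1)) = 0.
Check two-phase: ΣzᵢKᵢ = 1.386 > 1 and Σzᵢ/Kᵢ = 1.142 > 1, so g(0) = 0.386 > 0 and g(1) = -0.142 < 0.
Newton–Raphson from ψ₁ = 0.5:
  ψ₁ = 0.500: g = 0.0917, g' = -0.465 → ψ₁ = 0.697
  ψ₁ = 0.697: g = 0.0022, g' = -0.450 → ψ₁ = 0.702
Converged at ψ₁ = 0.702.
Drum-1 compositions:
  A: x = 0.287, y = 0.622
  B: x = 0.713, y = 0.378
Drum-2 feed = drum-1 vapor: z₂ = (0.6219, 0.3781).
Drum 2:
Newton iteration, ψ₂⁰ = 0.65:
  ψ₂ = 0.650: g = -0.1868, g' = -0.537 → ψ₂ = 0.302
  ψ₂ = 0.302: g = -0.0393, g' = -0.347 → ψ₂ = 0.189
  ψ₂ = 0.189: g = -0.0016, g' = -0.321 → ψ₂ = 0.184
Converged at ψ₂ = 0.184.
  A: x = 0.571, y = 0.846
  B: x = 0.429, y = 0.154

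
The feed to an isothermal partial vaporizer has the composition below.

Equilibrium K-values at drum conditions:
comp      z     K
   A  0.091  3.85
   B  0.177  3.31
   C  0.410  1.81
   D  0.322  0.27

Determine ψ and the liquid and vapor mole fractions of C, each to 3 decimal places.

Let ψ = V/F and solve Σ zᵢ(Kᵢ−1)/(1+ψ(Kᵢ−1)) = 0.
Feasibility: ΣzᵢKᵢ = 1.765, Σzᵢ/Kᵢ = 1.496 — both > 1, two phases present.
Newton–Raphson from ψ = 0.53:
  ψ = 0.530: g = 0.1361, g' = -0.896 → ψ = 0.682
  ψ = 0.682: g = -0.0071, g' = -1.020 → ψ = 0.675
Converged at ψ = 0.675.
Compositions from xᵢ = zᵢ/(1+ψ(Kᵢ−1)), yᵢ = Kᵢxᵢ:
  A: x = 0.031, y = 0.120
  B: x = 0.069, y = 0.229
  C: x = 0.265, y = 0.480
  D: x = 0.635, y = 0.171

ψ = 0.675, x_C = 0.265, y_C = 0.480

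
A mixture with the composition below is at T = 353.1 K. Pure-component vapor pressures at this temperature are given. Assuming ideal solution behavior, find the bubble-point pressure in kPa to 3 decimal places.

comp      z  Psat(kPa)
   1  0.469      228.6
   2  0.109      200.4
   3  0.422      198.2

At the bubble point ψ → 0, so ΣzᵢKᵢ = 1 with Kᵢ = Pᵢˢᵃᵗ/P ⇒ P = ΣzᵢPᵢˢᵃᵗ.
P = 0.469·228.6 + 0.109·200.4 + 0.422·198.2 = 212.697 kPa

Pbub = 212.697 kPa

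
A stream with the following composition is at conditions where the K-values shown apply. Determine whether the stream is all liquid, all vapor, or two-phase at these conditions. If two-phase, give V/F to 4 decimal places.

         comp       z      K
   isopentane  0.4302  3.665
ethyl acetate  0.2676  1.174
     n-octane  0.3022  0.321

ΣzᵢKᵢ = 1.9879; Σzᵢ/Kᵢ = 1.2868.
Both exceed 1, so a two-phase solution exists.
Rachford–Rice: g(ψ) = Σ zᵢ(Kᵢ−1)/(1+ψ(Kᵢ−1)) = 0.
Newton–Raphson from ψ = 0.6:
  ψ = 0.6000: g = 0.13703, g' = -0.8557 → ψ = 0.7601
  ψ = 0.7601: g = -0.00403, g' = -0.9351 → ψ = 0.7558
Converged at ψ = 0.7558.

two-phase, V/F = 0.7558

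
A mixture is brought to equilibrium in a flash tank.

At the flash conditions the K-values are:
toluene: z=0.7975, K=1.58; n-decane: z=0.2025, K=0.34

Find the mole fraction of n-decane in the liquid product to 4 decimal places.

Binary case is linear: z₁(K₁−1)(1+ψ(K₂−1)) + z₂(K₂−1)(1+ψ(K₁−1)) = 0
⇒ ψ = [z₁(K₁−1)+z₂(K₂−1)] / [−(K₁−1)(K₂−1)] = 0.32890/0.38280 = 0.8592
Compositions from xᵢ = zᵢ/(1+ψ(Kᵢ−1)), yᵢ = Kᵢxᵢ:
  toluene: x = 0.5323, y = 0.8410
  n-decane: x = 0.4677, y = 0.1590

x_n-decane = 0.4677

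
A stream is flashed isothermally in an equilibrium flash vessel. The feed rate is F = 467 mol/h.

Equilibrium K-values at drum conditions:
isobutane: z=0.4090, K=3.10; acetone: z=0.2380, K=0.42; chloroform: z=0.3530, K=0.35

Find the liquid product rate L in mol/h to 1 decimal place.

Rachford–Rice: g(ψ) = Σ zᵢ(Kᵢ−1)/(1+ψ(Kᵢ−1)) = 0.
g(0) = ΣzᵢKᵢ − 1 = 0.4914 and g(1) = 1 − Σzᵢ/Kᵢ = -0.7072, so a root lies in (0, 1).
Newton iteration, ψ⁰ = 0.5:
  ψ = 0.5000: g = -0.11537, g' = -0.9154 → ψ = 0.3740
  ψ = 0.3740: g = 0.00169, g' = -0.9568 → ψ = 0.3757
Converged at ψ = 0.3757.
Then V = ψ·F = 0.3757·467 = 175.5 mol/h and L = F − V = 291.5 mol/h.

L = 291.5 mol/h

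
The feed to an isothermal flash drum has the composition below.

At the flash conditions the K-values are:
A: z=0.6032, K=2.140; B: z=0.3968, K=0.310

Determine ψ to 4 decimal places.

ψ = 0.5261

Binary case is linear: z₁(K₁−1)(1+ψ(K₂−1)) + z₂(K₂−1)(1+ψ(K₁−1)) = 0
⇒ ψ = [z₁(K₁−1)+z₂(K₂−1)] / [−(K₁−1)(K₂−1)] = 0.41386/0.78660 = 0.5261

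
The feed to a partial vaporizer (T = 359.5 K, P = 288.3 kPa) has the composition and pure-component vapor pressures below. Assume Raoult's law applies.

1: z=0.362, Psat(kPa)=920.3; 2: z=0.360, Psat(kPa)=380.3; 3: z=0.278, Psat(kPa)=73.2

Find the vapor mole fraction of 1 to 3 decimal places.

Raoult's law: Kᵢ = Pᵢˢᵃᵗ/P = Pᵢˢᵃᵗ/288.3.
  K_1 = 920.3/288.3 = 3.19216, K_2 = 380.3/288.3 = 1.31911, K_3 = 73.2/288.3 = 0.25390
Rachford–Rice: g(β) = Σ zᵢ(Kᵢ−1)/(1+β(Kᵢ−1)) = 0.
g(0) = ΣzᵢKᵢ − 1 = 0.701 and g(1) = 1 − Σzᵢ/Kᵢ = -0.481, so a root lies in (0, 1).
Iterate (Newton) starting at β = 0.5:
  β = 0.500: g = 0.1468, g' = -0.817 → β = 0.680
  β = 0.680: g = -0.0078, g' = -0.942 → β = 0.672
  β = 0.672: g = -0.0000, g' = -0.931 → β = 0.671
Converged at β = 0.671.
Compositions from xᵢ = zᵢ/(1+β(Kᵢ−1)), yᵢ = Kᵢxᵢ:
  1: x = 0.146, y = 0.467
  2: x = 0.296, y = 0.391
  3: x = 0.557, y = 0.141

y_1 = 0.467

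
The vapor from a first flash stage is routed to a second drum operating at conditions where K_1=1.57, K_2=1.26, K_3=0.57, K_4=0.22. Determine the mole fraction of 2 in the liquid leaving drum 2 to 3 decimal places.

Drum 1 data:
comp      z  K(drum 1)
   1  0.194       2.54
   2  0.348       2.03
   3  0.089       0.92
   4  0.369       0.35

Drum 1:
Newton iteration, ψ₁⁰ = 0.5:
  ψ₁ = 0.500: g = 0.0426, g' = -0.651 → ψ₁ = 0.566
  ψ₁ = 0.566: g = -0.0005, g' = -0.669 → ψ₁ = 0.565
Converged at ψ₁ = 0.565.
Drum-1 compositions:
  1: x = 0.104, y = 0.264
  2: x = 0.220, y = 0.447
  3: x = 0.093, y = 0.086
  4: x = 0.583, y = 0.204
Drum-2 feed = drum-1 vapor: z₂ = (0.2636, 0.4466, 0.0858, 0.2041).
Drum 2:
Material balance + equilibrium reduce to Σ zᵢ(Kᵢ−1)/(1+ψ₂(Kᵢ−1)) = 0.
Check two-phase: ΣzᵢKᵢ = 1.070 > 1 and Σzᵢ/Kᵢ = 1.600 > 1, so g(0) = 0.070 > 0 and g(1) = -0.600 < 0.
Iterate (Newton) starting at ψ₂ = 0.5:
  ψ₂ = 0.500: g = -0.0882, g' = -0.435 → ψ₂ = 0.297
  ψ₂ = 0.297: g = -0.0132, g' = -0.320 → ψ₂ = 0.256
  ψ₂ = 0.256: g = -0.0003, g' = -0.306 → ψ₂ = 0.255
Converged at ψ₂ = 0.255.
  1: x = 0.230, y = 0.361
  2: x = 0.419, y = 0.528
  3: x = 0.096, y = 0.055
  4: x = 0.255, y = 0.056

x_2 (drum 2) = 0.419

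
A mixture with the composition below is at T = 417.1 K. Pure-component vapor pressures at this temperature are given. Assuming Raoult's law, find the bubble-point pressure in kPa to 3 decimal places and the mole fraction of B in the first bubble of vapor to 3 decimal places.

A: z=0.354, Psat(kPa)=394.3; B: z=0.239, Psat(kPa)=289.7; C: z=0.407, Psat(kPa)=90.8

At the bubble point ψ → 0, so ΣzᵢKᵢ = 1 with Kᵢ = Pᵢˢᵃᵗ/P ⇒ P = ΣzᵢPᵢˢᵃᵗ.
P = 0.354·394.3 + 0.239·289.7 + 0.407·90.8 = 245.776 kPa
yᵢ = zᵢPᵢˢᵃᵗ/P ⇒ y_B = 0.239·289.7/245.776 = 0.282

Pbub = 245.776 kPa, y_B = 0.282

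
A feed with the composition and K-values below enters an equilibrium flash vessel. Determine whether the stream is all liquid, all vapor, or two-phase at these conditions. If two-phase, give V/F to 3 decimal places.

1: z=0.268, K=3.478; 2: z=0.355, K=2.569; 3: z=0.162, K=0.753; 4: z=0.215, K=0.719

all vapor

ΣzᵢKᵢ = 2.121; Σzᵢ/Kᵢ = 0.729.
Since Σzᵢ/Kᵢ < 1 the mixture is above its dew point — single vapor phase.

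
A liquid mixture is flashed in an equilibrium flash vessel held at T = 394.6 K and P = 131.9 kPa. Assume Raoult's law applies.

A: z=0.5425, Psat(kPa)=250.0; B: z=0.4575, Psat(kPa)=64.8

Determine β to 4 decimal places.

Raoult's law: Kᵢ = Pᵢˢᵃᵗ/P = Pᵢˢᵃᵗ/131.9.
  K_A = 250.0/131.9 = 1.895375, K_B = 64.8/131.9 = 0.491281
Material balance + equilibrium reduce to Σ zᵢ(Kᵢ−1)/(1+β(Kᵢ−1)) = 0.
g(0) = ΣzᵢKᵢ − 1 = 0.2530 and g(1) = 1 − Σzᵢ/Kᵢ = -0.2175, so a root lies in (0, 1).
Binary case is linear: z₁(K₁−1)(1+β(K₂−1)) + z₂(K₂−1)(1+β(K₁−1)) = 0
⇒ β = [z₁(K₁−1)+z₂(K₂−1)] / [−(K₁−1)(K₂−1)] = 0.25300/0.45549 = 0.5554

β = 0.5554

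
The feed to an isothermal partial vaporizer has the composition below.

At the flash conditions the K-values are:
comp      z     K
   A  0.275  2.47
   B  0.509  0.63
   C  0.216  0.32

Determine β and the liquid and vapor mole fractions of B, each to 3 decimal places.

β = 0.099, x_B = 0.528, y_B = 0.333

Let β = V/F and solve Σ zᵢ(Kᵢ−1)/(1+β(Kᵢ−1)) = 0.
Feasibility: ΣzᵢKᵢ = 1.069, Σzᵢ/Kᵢ = 1.594 — both > 1, two phases present.
Newton–Raphson from β = 0.5:
  β = 0.500: g = -0.2206, g' = -0.532 → β = 0.085
  β = 0.085: g = 0.0090, g' = -0.656 → β = 0.099
Converged at β = 0.099.
Compositions from xᵢ = zᵢ/(1+β(Kᵢ−1)), yᵢ = Kᵢxᵢ:
  A: x = 0.240, y = 0.593
  B: x = 0.528, y = 0.333
  C: x = 0.232, y = 0.074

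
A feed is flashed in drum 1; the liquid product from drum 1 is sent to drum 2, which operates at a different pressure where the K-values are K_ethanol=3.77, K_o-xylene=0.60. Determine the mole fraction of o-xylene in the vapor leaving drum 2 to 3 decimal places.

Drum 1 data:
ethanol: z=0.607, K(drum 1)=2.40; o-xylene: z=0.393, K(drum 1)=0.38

y_o-xylene (drum 2) = 0.524

Drum 1:
Rachford–Rice: g(ψ₁) = Σ zᵢ(Kᵢ−1)/(1+ψ₁(Kᵢ−1)) = 0.
g(0) = ΣzᵢKᵢ − 1 = 0.606 and g(1) = 1 − Σzᵢ/Kᵢ = -0.287, so a root lies in (0, 1).
Newton–Raphson from ψ₁ = 0.67:
  ψ₁ = 0.670: g = 0.0217, g' = -0.759 → ψ₁ = 0.699
  ψ₁ = 0.699: g = -0.0002, g' = -0.774 → ψ₁ = 0.698
Converged at ψ₁ = 0.698.
Drum-1 compositions:
  ethanol: x = 0.307, y = 0.737
  o-xylene: x = 0.693, y = 0.263
Drum-2 feed = drum-1 liquid: z₂ = (0.3069, 0.6931).
Drum 2:
Newton iteration, ψ₂⁰ = 0.53:
  ψ₂ = 0.530: g = -0.0073, g' = -0.565 → ψ₂ = 0.517
Converged at ψ₂ = 0.517.
  ethanol: x = 0.126, y = 0.476
  o-xylene: x = 0.874, y = 0.524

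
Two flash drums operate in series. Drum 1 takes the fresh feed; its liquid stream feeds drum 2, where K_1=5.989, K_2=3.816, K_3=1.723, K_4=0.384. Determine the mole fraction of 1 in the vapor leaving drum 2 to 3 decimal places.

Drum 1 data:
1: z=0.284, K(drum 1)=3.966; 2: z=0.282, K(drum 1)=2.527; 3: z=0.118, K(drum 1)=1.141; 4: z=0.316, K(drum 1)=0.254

y_1 (drum 2) = 0.240

Drum 1:
Rachford–Rice: g(ψ₁) = Σ zᵢ(Kᵢ−1)/(1+ψ₁(Kᵢ−1)) = 0.
Check two-phase: ΣzᵢKᵢ = 2.054 > 1 and Σzᵢ/Kᵢ = 1.531 > 1, so g(0) = 1.054 > 0 and g(1) = -0.531 < 0.
Newton iteration, ψ₁⁰ = 0.5:
  ψ₁ = 0.500: g = 0.2230, g' = -1.066 → ψ₁ = 0.709
  ψ₁ = 0.709: g = -0.0073, g' = -1.206 → ψ₁ = 0.703
Converged at ψ₁ = 0.703.
Drum-1 compositions:
  1: x = 0.092, y = 0.365
  2: x = 0.136, y = 0.344
  3: x = 0.107, y = 0.122
  4: x = 0.665, y = 0.169
Drum-2 feed = drum-1 liquid: z₂ = (0.0920, 0.1360, 0.1074, 0.6646).
Drum 2:
Material balance + equilibrium reduce to Σ zᵢ(Kᵢ−1)/(1+ψ₂(Kᵢ−1)) = 0.
Feasibility: ΣzᵢKᵢ = 1.510, Σzᵢ/Kᵢ = 1.844 — both > 1, two phases present.
Iterate (Newton) starting at ψ₂ = 0.36:
  ψ₂ = 0.360: g = -0.1101, g' = -1.011 → ψ₂ = 0.251
  ψ₂ = 0.251: g = 0.0096, g' = -1.215 → ψ₂ = 0.259
Converged at ψ₂ = 0.259.
  1: x = 0.040, y = 0.240
  2: x = 0.079, y = 0.300
  3: x = 0.090, y = 0.156
  4: x = 0.791, y = 0.304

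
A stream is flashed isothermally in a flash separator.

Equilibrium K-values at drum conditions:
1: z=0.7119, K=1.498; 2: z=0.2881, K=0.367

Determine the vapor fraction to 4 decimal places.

Binary case is linear: z₁(K₁−1)(1+ψ(K₂−1)) + z₂(K₂−1)(1+ψ(K₁−1)) = 0
⇒ ψ = [z₁(K₁−1)+z₂(K₂−1)] / [−(K₁−1)(K₂−1)] = 0.17216/0.31523 = 0.5461

ψ = 0.5461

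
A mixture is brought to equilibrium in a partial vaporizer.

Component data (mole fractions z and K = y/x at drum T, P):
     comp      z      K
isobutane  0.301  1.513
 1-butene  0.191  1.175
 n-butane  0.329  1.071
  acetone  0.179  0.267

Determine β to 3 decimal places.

Rachford–Rice: g(β) = Σ zᵢ(Kᵢ−1)/(1+β(Kᵢ−1)) = 0.
Feasibility: ΣzᵢKᵢ = 1.080, Σzᵢ/Kᵢ = 1.339 — both > 1, two phases present.
Newton–Raphson from β = 0.33:
  β = 0.330: g = 0.0134, g' = -0.232 → β = 0.388
  β = 0.388: g = -0.0005, g' = -0.250 → β = 0.386
Converged at β = 0.386.

β = 0.386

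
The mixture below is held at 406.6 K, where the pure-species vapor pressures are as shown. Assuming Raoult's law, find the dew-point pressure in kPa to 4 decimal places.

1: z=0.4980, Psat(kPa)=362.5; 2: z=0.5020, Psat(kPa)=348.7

At the dew point ψ → 1, so Σzᵢ/Kᵢ = 1 with Kᵢ = Pᵢˢᵃᵗ/P ⇒ 1/P = Σzᵢ/Pᵢˢᵃᵗ.
1/P = 0.4980/362.5 + 0.5020/348.7 = 0.0028134 ⇒ P = 355.4385 kPa

Pdew = 355.4385 kPa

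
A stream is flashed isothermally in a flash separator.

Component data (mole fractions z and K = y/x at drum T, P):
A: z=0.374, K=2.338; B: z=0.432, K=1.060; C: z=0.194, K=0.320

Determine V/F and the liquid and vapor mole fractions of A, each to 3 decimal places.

Material balance + equilibrium reduce to Σ zᵢ(Kᵢ−1)/(1+V/F(Kᵢ−1)) = 0.
g(0) = ΣzᵢKᵢ − 1 = 0.394 and g(1) = 1 − Σzᵢ/Kᵢ = -0.174, so a root lies in (0, 1).
Newton iteration, V/F⁰ = 0.5:
  V/F = 0.500: g = 0.1251, g' = -0.448 → V/F = 0.779
  V/F = 0.779: g = -0.0110, g' = -0.568 → V/F = 0.760
Converged at V/F = 0.760.
Compositions from xᵢ = zᵢ/(1+V/F(Kᵢ−1)), yᵢ = Kᵢxᵢ:
  A: x = 0.185, y = 0.434
  B: x = 0.413, y = 0.438
  C: x = 0.401, y = 0.128

V/F = 0.760, x_A = 0.185, y_A = 0.434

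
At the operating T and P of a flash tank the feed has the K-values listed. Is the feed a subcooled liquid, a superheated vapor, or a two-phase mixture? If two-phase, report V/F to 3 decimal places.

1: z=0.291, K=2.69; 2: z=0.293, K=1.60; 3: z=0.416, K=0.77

superheated vapor

ΣzᵢKᵢ = 1.572; Σzᵢ/Kᵢ = 0.832.
Since Σzᵢ/Kᵢ < 1 the mixture is above its dew point — single vapor phase.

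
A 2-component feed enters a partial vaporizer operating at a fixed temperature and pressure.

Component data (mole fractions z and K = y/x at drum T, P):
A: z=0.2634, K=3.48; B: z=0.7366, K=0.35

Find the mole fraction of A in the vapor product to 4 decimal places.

Material balance + equilibrium reduce to Σ zᵢ(Kᵢ−1)/(1+β(Kᵢ−1)) = 0.
Check two-phase: ΣzᵢKᵢ = 1.1744 > 1 and Σzᵢ/Kᵢ = 2.1803 > 1, so g(0) = 0.1744 > 0 and g(1) = -1.1803 < 0.
Binary case is linear: z₁(K₁−1)(1+β(K₂−1)) + z₂(K₂−1)(1+β(K₁−1)) = 0
⇒ β = [z₁(K₁−1)+z₂(K₂−1)] / [−(K₁−1)(K₂−1)] = 0.17444/1.61200 = 0.1082
Compositions from xᵢ = zᵢ/(1+β(Kᵢ−1)), yᵢ = Kᵢxᵢ:
  A: x = 0.2077, y = 0.7227
  B: x = 0.7923, y = 0.2773

y_A = 0.7227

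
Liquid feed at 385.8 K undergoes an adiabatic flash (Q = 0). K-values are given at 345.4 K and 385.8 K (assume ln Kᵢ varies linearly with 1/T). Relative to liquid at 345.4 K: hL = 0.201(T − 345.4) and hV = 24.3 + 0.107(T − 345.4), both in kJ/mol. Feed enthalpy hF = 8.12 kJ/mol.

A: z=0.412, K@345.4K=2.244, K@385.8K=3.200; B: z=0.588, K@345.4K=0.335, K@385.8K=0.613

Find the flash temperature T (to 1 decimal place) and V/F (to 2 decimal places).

Adiabatic flash: solve Rachford–Rice at each trial T, then check hF = ψ·hV(T) + (1−ψ)·hL(T).
  T = 345.4 K: K = (2.244, 0.335), RR gives ψ = 0.147, H_out = 3.569 kJ/mol
  T = 385.8 K: K = (3.200, 0.613), RR gives ψ = 0.797, H_out = 24.468 kJ/mol
  T = 365.6 K: K = (2.706, 0.461), RR gives ψ = 0.419, H_out = 13.456 kJ/mol
  T = 355.5 K: K = (2.471, 0.395), RR gives ψ = 0.281, H_out = 8.588 kJ/mol
  T = 350.4 K: K = (2.355, 0.364), RR gives ψ = 0.214, H_out = 6.096 kJ/mol
  T = 352.9 K: K = (2.412, 0.379), RR gives ψ = 0.247, H_out = 7.326 kJ/mol
  T = 354.2 K: K = (2.441, 0.387), RR gives ψ = 0.264, H_out = 7.958 kJ/mol
Linear interpolation between T = 354.2 (H_out = 7.958) and T = 355.5 (H_out = 8.588) on hF = 8.12 gives T ≈ 354.5 K, at which ψ = 0.27.

T = 354.5 K, V/F = 0.27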